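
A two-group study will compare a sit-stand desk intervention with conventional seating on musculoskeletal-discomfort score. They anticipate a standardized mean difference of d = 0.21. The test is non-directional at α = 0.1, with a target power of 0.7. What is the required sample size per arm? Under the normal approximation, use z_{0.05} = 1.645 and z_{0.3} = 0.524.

For two independent groups with equal n: n = 2·((z_{α/2} + z_β) / d)².
z_{α/2} + z_β = 1.645 + 0.524 = 2.169.
n = 2 × (2.169 / 0.21)² = 2 × 10.329² = 2 × 106.68 = 213.4.
Round up to the next whole participant.

n = 214 per group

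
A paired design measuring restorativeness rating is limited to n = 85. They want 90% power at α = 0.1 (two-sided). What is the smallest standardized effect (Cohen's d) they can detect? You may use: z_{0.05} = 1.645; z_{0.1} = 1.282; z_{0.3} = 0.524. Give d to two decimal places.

d_min ≈ 0.32

For a single sample (or paired design) of n = 85: d_min = (z_{α/2} + z_β)/√n.
z-sum = 1.645 + 1.282 = 2.927.
d_min = 2.927 / √85 = 2.927 / 9.220 = 0.317.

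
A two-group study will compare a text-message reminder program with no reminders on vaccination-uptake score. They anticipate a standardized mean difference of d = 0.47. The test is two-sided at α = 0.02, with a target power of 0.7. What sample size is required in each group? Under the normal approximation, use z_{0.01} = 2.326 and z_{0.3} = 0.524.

For two independent groups with equal n: n = 2·((z_{α/2} + z_β) / d)².
z_{α/2} + z_β = 2.326 + 0.524 = 2.850.
n = 2 × (2.850 / 0.47)² = 2 × 6.064² = 2 × 36.77 = 73.5.
Round up to the next whole participant.

n = 74 per group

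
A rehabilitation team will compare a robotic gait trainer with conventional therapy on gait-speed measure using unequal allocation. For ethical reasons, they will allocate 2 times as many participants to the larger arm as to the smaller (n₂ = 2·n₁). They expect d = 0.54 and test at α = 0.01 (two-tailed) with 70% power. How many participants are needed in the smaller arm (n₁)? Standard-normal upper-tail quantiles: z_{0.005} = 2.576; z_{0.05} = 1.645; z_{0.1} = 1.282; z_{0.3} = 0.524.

n₁ = 50

With allocation ratio k = n₂/n₁ = 2, Var(x̄₁−x̄₂) = σ²(1/n₁ + 1/(k·n₁)) = σ²·(k+1)/(k·n₁).
So n₁ = (1 + 1/k)·((z_{α/2} + z_β)/d)² = 1.500 × (3.100/0.54)².
n₁ = 1.500 × 32.96 = 49.4.
Round up: n₁ = 50, giving n₂ = 2 × 50 = 100.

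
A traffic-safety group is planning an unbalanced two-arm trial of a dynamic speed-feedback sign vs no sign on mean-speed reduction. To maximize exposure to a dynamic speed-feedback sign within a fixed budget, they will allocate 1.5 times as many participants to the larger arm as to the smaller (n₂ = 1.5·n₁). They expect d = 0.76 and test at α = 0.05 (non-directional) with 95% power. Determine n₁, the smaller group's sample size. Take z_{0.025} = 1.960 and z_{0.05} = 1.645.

n₁ = 38

With allocation ratio k = n₂/n₁ = 1.5, Var(x̄₁−x̄₂) = σ²(1/n₁ + 1/(k·n₁)) = σ²·(k+1)/(k·n₁).
So n₁ = (1 + 1/k)·((z_{α/2} + z_β)/d)² = 1.667 × (3.605/0.76)².
n₁ = 1.667 × 22.50 = 37.5.
Round up: n₁ = 38, giving n₂ = 1.5 × 38 = 57.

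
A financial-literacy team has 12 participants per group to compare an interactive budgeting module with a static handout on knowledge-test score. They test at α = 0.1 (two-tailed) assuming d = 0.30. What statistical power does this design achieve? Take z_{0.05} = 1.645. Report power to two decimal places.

power ≈ 0.18

For two equal groups, power = Φ(d·√(n/2) − z_{α/2}).
d·√(n/2) = 0.30 × √(12/2) = 0.30 × 2.449 = 0.735.
z_β = 0.735 − 1.645 = -0.910.
Power = Φ(-0.910) = 0.181.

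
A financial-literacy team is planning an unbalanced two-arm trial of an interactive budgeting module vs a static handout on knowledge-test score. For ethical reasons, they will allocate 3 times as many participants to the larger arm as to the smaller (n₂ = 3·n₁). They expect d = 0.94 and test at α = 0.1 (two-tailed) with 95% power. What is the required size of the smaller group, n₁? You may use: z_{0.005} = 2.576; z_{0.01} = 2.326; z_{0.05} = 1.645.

With allocation ratio k = n₂/n₁ = 3, Var(x̄₁−x̄₂) = σ²(1/n₁ + 1/(k·n₁)) = σ²·(k+1)/(k·n₁).
So n₁ = (1 + 1/k)·((z_{α/2} + z_β)/d)² = 1.333 × (3.290/0.94)².
n₁ = 1.333 × 12.25 = 16.3.
Round up: n₁ = 17, giving n₂ = 3 × 17 = 51.

n₁ = 17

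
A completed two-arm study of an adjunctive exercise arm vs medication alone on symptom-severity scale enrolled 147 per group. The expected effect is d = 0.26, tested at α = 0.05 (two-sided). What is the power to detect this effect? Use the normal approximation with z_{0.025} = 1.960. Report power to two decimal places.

power ≈ 0.61

For two equal groups, power = Φ(d·√(n/2) − z_{α/2}).
d·√(n/2) = 0.26 × √(147/2) = 0.26 × 8.573 = 2.229.
z_β = 2.229 − 1.960 = 0.269.
Power = Φ(0.269) = 0.606.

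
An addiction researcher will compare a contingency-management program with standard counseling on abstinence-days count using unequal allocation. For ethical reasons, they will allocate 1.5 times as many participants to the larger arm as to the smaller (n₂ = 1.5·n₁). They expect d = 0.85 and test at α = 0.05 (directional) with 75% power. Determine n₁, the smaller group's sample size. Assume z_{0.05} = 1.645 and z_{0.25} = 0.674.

With allocation ratio k = n₂/n₁ = 1.5, Var(x̄₁−x̄₂) = σ²(1/n₁ + 1/(k·n₁)) = σ²·(k+1)/(k·n₁).
So n₁ = (1 + 1/k)·((z_{α} + z_β)/d)² = 1.667 × (2.319/0.85)².
n₁ = 1.667 × 7.44 = 12.4.
Round up: n₁ = 13, giving n₂ = ⌈1.5 × 13⌉ = ⌈19.5⌉ = 20.

n₁ = 13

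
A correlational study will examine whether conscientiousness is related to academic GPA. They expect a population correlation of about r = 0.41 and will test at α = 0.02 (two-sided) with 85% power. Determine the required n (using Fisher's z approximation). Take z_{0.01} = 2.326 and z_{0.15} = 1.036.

n = 63

Fisher's z: C = ½·ln((1+r)/(1−r)) = ½·ln(2.3898) = 0.4356.
n = ((z_{α/2} + z_β)/C)² + 3.
(2.326 + 1.036) / 0.4356 = 3.362 / 0.4356 = 7.718.
n = 7.718² + 3 = 59.57 + 3 = 62.6.
Round up.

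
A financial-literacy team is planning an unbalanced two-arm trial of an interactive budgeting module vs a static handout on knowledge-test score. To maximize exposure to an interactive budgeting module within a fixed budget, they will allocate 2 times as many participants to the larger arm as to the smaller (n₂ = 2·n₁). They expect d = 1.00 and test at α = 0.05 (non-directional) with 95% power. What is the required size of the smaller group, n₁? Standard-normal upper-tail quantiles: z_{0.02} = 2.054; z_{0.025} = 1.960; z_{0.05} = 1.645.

n₁ = 20

With allocation ratio k = n₂/n₁ = 2, Var(x̄₁−x̄₂) = σ²(1/n₁ + 1/(k·n₁)) = σ²·(k+1)/(k·n₁).
So n₁ = (1 + 1/k)·((z_{α/2} + z_β)/d)² = 1.500 × (3.605/1.00)².
n₁ = 1.500 × 13.00 = 19.5.
Round up: n₁ = 20, giving n₂ = 2 × 20 = 40.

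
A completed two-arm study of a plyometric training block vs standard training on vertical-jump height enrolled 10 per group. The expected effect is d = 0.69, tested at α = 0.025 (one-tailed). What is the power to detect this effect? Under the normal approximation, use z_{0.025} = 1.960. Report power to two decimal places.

power ≈ 0.34

For two equal groups, power = Φ(d·√(n/2) − z_{α}).
d·√(n/2) = 0.69 × √(10/2) = 0.69 × 2.236 = 1.543.
z_β = 1.543 − 1.960 = -0.417.
Power = Φ(-0.417) = 0.338.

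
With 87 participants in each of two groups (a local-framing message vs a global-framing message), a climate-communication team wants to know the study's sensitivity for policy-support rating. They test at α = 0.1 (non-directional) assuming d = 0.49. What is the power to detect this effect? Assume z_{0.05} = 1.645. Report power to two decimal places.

power ≈ 0.94

For two equal groups, power = Φ(d·√(n/2) − z_{α/2}).
d·√(n/2) = 0.49 × √(87/2) = 0.49 × 6.595 = 3.232.
z_β = 3.232 − 1.645 = 1.587.
Power = Φ(1.587) = 0.944.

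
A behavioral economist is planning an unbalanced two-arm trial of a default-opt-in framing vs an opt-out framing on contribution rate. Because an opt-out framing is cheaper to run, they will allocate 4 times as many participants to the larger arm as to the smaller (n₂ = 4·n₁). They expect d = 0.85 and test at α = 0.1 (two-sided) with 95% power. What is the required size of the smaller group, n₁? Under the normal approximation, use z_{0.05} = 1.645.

With allocation ratio k = n₂/n₁ = 4, Var(x̄₁−x̄₂) = σ²(1/n₁ + 1/(k·n₁)) = σ²·(k+1)/(k·n₁).
So n₁ = (1 + 1/k)·((z_{α/2} + z_β)/d)² = 1.250 × (3.290/0.85)².
n₁ = 1.250 × 14.98 = 18.7.
Round up: n₁ = 19, giving n₂ = 4 × 19 = 76.

n₁ = 19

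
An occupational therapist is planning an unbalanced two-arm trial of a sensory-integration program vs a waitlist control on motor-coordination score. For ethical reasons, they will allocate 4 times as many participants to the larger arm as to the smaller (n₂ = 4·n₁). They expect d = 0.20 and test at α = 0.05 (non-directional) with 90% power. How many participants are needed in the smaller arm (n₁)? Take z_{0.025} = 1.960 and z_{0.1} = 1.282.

n₁ = 329

With allocation ratio k = n₂/n₁ = 4, Var(x̄₁−x̄₂) = σ²(1/n₁ + 1/(k·n₁)) = σ²·(k+1)/(k·n₁).
So n₁ = (1 + 1/k)·((z_{α/2} + z_β)/d)² = 1.250 × (3.242/0.20)².
n₁ = 1.250 × 262.76 = 328.5.
Round up: n₁ = 329, giving n₂ = 4 × 329 = 1316.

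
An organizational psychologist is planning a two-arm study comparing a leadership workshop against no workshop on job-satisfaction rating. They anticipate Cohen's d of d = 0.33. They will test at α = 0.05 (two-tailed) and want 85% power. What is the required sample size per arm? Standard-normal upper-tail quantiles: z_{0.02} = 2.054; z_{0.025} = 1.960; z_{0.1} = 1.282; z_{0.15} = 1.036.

For two independent groups with equal n: n = 2·((z_{α/2} + z_β) / d)².
z_{α/2} + z_β = 1.960 + 1.036 = 2.996.
n = 2 × (2.996 / 0.33)² = 2 × 9.079² = 2 × 82.42 = 164.8.
Round up to the next whole participant.

n = 165 per group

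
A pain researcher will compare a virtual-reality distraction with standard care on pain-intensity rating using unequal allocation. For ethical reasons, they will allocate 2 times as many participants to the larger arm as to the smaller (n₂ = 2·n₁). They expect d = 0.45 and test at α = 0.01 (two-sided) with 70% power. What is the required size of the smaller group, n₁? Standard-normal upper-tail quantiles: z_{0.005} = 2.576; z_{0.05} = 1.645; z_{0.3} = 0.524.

n₁ = 72

With allocation ratio k = n₂/n₁ = 2, Var(x̄₁−x̄₂) = σ²(1/n₁ + 1/(k·n₁)) = σ²·(k+1)/(k·n₁).
So n₁ = (1 + 1/k)·((z_{α/2} + z_β)/d)² = 1.500 × (3.100/0.45)².
n₁ = 1.500 × 47.46 = 71.2.
Round up: n₁ = 72, giving n₂ = 2 × 72 = 144.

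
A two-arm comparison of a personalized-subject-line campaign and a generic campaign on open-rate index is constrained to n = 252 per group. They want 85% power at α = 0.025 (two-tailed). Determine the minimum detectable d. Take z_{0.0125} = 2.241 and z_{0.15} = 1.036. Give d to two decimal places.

d_min ≈ 0.29

For two independent groups of n = 252 each: d_min = (z_{α/2} + z_β)·√(2/n).
z-sum = 2.241 + 1.036 = 3.277.
d_min = 3.277 × √(2/252) = 3.277 × 0.0891 = 0.292.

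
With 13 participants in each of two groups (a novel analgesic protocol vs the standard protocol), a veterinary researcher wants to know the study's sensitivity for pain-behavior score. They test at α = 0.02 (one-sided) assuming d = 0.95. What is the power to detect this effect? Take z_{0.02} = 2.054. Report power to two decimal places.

power ≈ 0.64

For two equal groups, power = Φ(d·√(n/2) − z_{α}).
d·√(n/2) = 0.95 × √(13/2) = 0.95 × 2.550 = 2.422.
z_β = 2.422 − 2.054 = 0.368.
Power = Φ(0.368) = 0.644.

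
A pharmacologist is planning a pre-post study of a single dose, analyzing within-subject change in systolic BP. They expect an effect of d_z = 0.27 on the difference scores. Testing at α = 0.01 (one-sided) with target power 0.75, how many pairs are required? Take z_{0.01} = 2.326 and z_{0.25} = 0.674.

For a paired (one-sample on differences) test: n = ((z_{α} + z_β) / d)².
z_{α} + z_β = 2.326 + 0.674 = 3.000.
n = (3.000 / 0.27)² = 11.111² = 123.46.
Round up.

n = 124 pairs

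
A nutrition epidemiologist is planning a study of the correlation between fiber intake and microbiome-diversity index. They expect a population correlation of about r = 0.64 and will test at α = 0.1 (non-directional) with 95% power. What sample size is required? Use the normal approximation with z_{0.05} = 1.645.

Fisher's z: C = ½·ln((1+r)/(1−r)) = ½·ln(4.5556) = 0.7582.
n = ((z_{α/2} + z_β)/C)² + 3.
(1.645 + 1.645) / 0.7582 = 3.290 / 0.7582 = 4.339.
n = 4.339² + 3 = 18.83 + 3 = 21.8.
Round up.

n = 22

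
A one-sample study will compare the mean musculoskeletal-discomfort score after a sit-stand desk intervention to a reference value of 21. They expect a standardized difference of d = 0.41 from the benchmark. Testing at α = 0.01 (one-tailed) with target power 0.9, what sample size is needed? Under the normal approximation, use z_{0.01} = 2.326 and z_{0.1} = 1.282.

For a one-sample test: n = ((z_{α} + z_β) / d)².
z_{α} + z_β = 2.326 + 1.282 = 3.608.
n = (3.608 / 0.41)² = 8.800² = 77.44.
Round up.

n = 78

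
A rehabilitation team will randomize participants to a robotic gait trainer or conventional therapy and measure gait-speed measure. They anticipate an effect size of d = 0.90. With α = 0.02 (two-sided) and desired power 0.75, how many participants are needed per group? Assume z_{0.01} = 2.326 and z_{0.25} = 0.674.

n = 23 per group

For two independent groups with equal n: n = 2·((z_{α/2} + z_β) / d)².
z_{α/2} + z_β = 2.326 + 0.674 = 3.000.
n = 2 × (3.000 / 0.90)² = 2 × 3.333² = 2 × 11.11 = 22.2.
Round up to the next whole participant.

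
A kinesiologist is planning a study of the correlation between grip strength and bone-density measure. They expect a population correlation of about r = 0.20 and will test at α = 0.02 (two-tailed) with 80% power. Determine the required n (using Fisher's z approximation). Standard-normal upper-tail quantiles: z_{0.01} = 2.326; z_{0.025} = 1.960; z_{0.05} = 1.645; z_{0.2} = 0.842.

n = 248

Fisher's z: C = ½·ln((1+r)/(1−r)) = ½·ln(1.5000) = 0.2027.
n = ((z_{α/2} + z_β)/C)² + 3.
(2.326 + 0.842) / 0.2027 = 3.168 / 0.2027 = 15.629.
n = 15.629² + 3 = 244.27 + 3 = 247.3.
Round up.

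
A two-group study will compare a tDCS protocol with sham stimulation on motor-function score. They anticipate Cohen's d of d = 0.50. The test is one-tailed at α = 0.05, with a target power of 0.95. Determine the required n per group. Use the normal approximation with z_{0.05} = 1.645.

For two independent groups with equal n: n = 2·((z_{α} + z_β) / d)².
z_{α} + z_β = 1.645 + 1.645 = 3.290.
n = 2 × (3.290 / 0.50)² = 2 × 6.580² = 2 × 43.30 = 86.6.
Round up to the next whole participant.

n = 87 per group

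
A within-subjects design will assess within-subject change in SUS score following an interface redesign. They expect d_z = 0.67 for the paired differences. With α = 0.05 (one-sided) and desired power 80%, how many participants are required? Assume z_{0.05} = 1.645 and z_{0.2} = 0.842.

n = 14 pairs

For a paired (one-sample on differences) test: n = ((z_{α} + z_β) / d)².
z_{α} + z_β = 1.645 + 0.842 = 2.487.
n = (2.487 / 0.67)² = 3.712² = 13.78.
Round up.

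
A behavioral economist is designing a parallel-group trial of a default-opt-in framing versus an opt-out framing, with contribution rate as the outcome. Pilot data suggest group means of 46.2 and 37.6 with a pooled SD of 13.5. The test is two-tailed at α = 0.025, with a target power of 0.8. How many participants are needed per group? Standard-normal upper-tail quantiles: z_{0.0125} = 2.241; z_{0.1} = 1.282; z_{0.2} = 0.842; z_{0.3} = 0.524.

Cohen's d = |M₁ − M₂| / SD_pooled = |46.2 − 37.6| / 13.5 = 8.6 / 13.5 = 0.637.
For two independent groups with equal n: n = 2·((z_{α/2} + z_β) / d)².
z_{α/2} + z_β = 2.241 + 0.842 = 3.083.
n = 2 × (3.083 / 0.637)² = 2 × 4.840² = 2 × 23.42 = 46.8.
Round up to the next whole participant.

n = 47 per group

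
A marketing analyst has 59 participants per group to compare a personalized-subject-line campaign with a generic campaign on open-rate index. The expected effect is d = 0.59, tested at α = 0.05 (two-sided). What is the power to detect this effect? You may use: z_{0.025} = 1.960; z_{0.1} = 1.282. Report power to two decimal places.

power ≈ 0.89

For two equal groups, power = Φ(d·√(n/2) − z_{α/2}).
d·√(n/2) = 0.59 × √(59/2) = 0.59 × 5.431 = 3.205.
z_β = 3.205 − 1.960 = 1.245.
Power = Φ(1.245) = 0.893.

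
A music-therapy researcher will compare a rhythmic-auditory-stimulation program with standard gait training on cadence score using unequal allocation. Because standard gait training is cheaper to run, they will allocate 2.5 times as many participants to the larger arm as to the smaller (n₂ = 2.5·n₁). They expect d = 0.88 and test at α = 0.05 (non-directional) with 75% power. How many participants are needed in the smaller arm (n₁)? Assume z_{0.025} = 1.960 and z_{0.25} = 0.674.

With allocation ratio k = n₂/n₁ = 2.5, Var(x̄₁−x̄₂) = σ²(1/n₁ + 1/(k·n₁)) = σ²·(k+1)/(k·n₁).
So n₁ = (1 + 1/k)·((z_{α/2} + z_β)/d)² = 1.400 × (2.634/0.88)².
n₁ = 1.400 × 8.96 = 12.5.
Round up: n₁ = 13, giving n₂ = ⌈2.5 × 13⌉ = ⌈32.5⌉ = 33.

n₁ = 13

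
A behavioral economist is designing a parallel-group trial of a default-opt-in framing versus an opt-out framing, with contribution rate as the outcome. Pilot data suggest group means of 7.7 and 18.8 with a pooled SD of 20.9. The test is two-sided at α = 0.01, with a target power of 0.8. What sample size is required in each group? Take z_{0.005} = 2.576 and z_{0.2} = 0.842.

n = 83 per group

Cohen's d = |M₁ − M₂| / SD_pooled = |7.7 − 18.8| / 20.9 = 11.1 / 20.9 = 0.531.
For two independent groups with equal n: n = 2·((z_{α/2} + z_β) / d)².
z_{α/2} + z_β = 2.576 + 0.842 = 3.418.
n = 2 × (3.418 / 0.531)² = 2 × 6.437² = 2 × 41.43 = 82.9.
Round up to the next whole participant.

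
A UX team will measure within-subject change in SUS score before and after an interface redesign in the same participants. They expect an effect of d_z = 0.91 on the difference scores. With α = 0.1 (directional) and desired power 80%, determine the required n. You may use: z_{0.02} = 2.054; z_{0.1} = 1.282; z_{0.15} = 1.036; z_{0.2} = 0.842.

For a paired (one-sample on differences) test: n = ((z_{α} + z_β) / d)².
z_{α} + z_β = 1.282 + 0.842 = 2.124.
n = (2.124 / 0.91)² = 2.334² = 5.45.
Round up.

n = 6 pairs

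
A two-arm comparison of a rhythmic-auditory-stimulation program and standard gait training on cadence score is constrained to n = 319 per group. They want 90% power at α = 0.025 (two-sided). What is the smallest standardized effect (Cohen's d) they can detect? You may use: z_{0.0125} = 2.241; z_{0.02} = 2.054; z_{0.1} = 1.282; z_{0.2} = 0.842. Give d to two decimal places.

d_min ≈ 0.28

For two independent groups of n = 319 each: d_min = (z_{α/2} + z_β)·√(2/n).
z-sum = 2.241 + 1.282 = 3.523.
d_min = 3.523 × √(2/319) = 3.523 × 0.0792 = 0.279.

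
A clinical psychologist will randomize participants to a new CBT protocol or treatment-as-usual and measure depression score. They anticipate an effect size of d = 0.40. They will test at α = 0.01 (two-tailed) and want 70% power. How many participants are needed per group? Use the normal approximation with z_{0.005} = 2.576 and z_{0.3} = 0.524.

For two independent groups with equal n: n = 2·((z_{α/2} + z_β) / d)².
z_{α/2} + z_β = 2.576 + 0.524 = 3.100.
n = 2 × (3.100 / 0.40)² = 2 × 7.750² = 2 × 60.06 = 120.1.
Round up to the next whole participant.

n = 121 per group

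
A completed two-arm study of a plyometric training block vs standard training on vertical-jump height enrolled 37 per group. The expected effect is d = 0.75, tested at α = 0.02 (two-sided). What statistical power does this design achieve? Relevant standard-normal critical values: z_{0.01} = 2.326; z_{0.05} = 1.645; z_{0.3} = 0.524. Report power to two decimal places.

power ≈ 0.82

For two equal groups, power = Φ(d·√(n/2) − z_{α/2}).
d·√(n/2) = 0.75 × √(37/2) = 0.75 × 4.301 = 3.226.
z_β = 3.226 − 2.326 = 0.900.
Power = Φ(0.900) = 0.816.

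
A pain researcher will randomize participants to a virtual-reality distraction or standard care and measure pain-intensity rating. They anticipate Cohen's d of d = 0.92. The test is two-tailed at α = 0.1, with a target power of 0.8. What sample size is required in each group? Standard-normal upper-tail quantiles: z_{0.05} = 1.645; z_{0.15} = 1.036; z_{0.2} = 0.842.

n = 15 per group

For two independent groups with equal n: n = 2·((z_{α/2} + z_β) / d)².
z_{α/2} + z_β = 1.645 + 0.842 = 2.487.
n = 2 × (2.487 / 0.92)² = 2 × 2.703² = 2 × 7.31 = 14.6.
Round up to the next whole participant.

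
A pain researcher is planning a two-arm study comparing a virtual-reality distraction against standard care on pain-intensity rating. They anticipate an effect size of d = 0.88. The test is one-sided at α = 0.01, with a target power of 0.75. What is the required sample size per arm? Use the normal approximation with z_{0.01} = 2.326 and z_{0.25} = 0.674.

n = 24 per group

For two independent groups with equal n: n = 2·((z_{α} + z_β) / d)².
z_{α} + z_β = 2.326 + 0.674 = 3.000.
n = 2 × (3.000 / 0.88)² = 2 × 3.409² = 2 × 11.62 = 23.2.
Round up to the next whole participant.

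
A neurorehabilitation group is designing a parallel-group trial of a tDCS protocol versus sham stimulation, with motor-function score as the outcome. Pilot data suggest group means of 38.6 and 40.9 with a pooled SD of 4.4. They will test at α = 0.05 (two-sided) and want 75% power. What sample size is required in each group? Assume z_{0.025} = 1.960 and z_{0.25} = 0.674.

n = 51 per group

Cohen's d = |M₁ − M₂| / SD_pooled = |38.6 − 40.9| / 4.4 = 2.3 / 4.4 = 0.523.
For two independent groups with equal n: n = 2·((z_{α/2} + z_β) / d)².
z_{α/2} + z_β = 1.960 + 0.674 = 2.634.
n = 2 × (2.634 / 0.523)² = 2 × 5.036² = 2 × 25.36 = 50.7.
Round up to the next whole participant.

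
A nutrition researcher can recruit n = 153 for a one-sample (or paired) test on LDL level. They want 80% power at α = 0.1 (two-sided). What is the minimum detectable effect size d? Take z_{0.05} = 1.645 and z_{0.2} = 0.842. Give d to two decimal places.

d_min ≈ 0.20

For a single sample (or paired design) of n = 153: d_min = (z_{α/2} + z_β)/√n.
z-sum = 1.645 + 0.842 = 2.487.
d_min = 2.487 / √153 = 2.487 / 12.369 = 0.201.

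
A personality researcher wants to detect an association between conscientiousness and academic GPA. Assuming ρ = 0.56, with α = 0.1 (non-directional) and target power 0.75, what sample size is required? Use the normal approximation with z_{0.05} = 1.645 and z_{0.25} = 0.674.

n = 17

Fisher's z: C = ½·ln((1+r)/(1−r)) = ½·ln(3.5455) = 0.6328.
n = ((z_{α/2} + z_β)/C)² + 3.
(1.645 + 0.674) / 0.6328 = 2.319 / 0.6328 = 3.665.
n = 3.665² + 3 = 13.43 + 3 = 16.4.
Round up.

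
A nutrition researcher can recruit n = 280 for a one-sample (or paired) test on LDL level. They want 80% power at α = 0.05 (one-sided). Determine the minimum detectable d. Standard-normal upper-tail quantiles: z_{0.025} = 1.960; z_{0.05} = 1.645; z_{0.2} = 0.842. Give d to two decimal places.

d_min ≈ 0.15

For a single sample (or paired design) of n = 280: d_min = (z_{α} + z_β)/√n.
z-sum = 1.645 + 0.842 = 2.487.
d_min = 2.487 / √280 = 2.487 / 16.733 = 0.149.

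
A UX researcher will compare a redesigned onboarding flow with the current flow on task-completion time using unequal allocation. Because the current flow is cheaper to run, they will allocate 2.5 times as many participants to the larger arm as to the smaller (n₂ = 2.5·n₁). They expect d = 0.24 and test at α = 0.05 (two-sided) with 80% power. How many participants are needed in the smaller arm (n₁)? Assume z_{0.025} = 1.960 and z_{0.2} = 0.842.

n₁ = 191

With allocation ratio k = n₂/n₁ = 2.5, Var(x̄₁−x̄₂) = σ²(1/n₁ + 1/(k·n₁)) = σ²·(k+1)/(k·n₁).
So n₁ = (1 + 1/k)·((z_{α/2} + z_β)/d)² = 1.400 × (2.802/0.24)².
n₁ = 1.400 × 136.31 = 190.8.
Round up: n₁ = 191, giving n₂ = ⌈2.5 × 191⌉ = ⌈477.5⌉ = 478.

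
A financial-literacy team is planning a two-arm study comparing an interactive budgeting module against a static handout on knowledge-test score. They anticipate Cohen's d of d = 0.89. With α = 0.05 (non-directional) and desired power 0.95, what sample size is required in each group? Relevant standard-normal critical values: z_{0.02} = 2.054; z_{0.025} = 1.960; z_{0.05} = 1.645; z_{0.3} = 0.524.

For two independent groups with equal n: n = 2·((z_{α/2} + z_β) / d)².
z_{α/2} + z_β = 1.960 + 1.645 = 3.605.
n = 2 × (3.605 / 0.89)² = 2 × 4.051² = 2 × 16.41 = 32.8.
Round up to the next whole participant.

n = 33 per group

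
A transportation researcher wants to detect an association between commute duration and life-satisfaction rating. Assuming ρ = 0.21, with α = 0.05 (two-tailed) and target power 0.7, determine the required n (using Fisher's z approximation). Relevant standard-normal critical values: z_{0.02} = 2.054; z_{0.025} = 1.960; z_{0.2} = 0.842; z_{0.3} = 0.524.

n = 139

Fisher's z: C = ½·ln((1+r)/(1−r)) = ½·ln(1.5316) = 0.2132.
n = ((z_{α/2} + z_β)/C)² + 3.
(1.960 + 0.524) / 0.2132 = 2.484 / 0.2132 = 11.651.
n = 11.651² + 3 = 135.75 + 3 = 138.7.
Round up.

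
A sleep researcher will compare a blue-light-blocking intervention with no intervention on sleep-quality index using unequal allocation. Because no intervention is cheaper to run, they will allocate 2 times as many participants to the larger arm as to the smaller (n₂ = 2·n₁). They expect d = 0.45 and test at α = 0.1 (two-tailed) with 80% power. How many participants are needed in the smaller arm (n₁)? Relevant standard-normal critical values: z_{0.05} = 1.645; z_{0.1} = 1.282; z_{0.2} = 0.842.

With allocation ratio k = n₂/n₁ = 2, Var(x̄₁−x̄₂) = σ²(1/n₁ + 1/(k·n₁)) = σ²·(k+1)/(k·n₁).
So n₁ = (1 + 1/k)·((z_{α/2} + z_β)/d)² = 1.500 × (2.487/0.45)².
n₁ = 1.500 × 30.54 = 45.8.
Round up: n₁ = 46, giving n₂ = 2 × 46 = 92.

n₁ = 46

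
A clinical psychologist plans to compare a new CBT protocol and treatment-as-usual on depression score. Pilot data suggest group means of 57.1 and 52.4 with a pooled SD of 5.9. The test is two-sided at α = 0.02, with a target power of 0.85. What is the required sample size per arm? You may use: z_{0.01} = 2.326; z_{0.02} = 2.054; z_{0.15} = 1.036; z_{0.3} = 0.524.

Cohen's d = |M₁ − M₂| / SD_pooled = |57.1 − 52.4| / 5.9 = 4.7 / 5.9 = 0.797.
For two independent groups with equal n: n = 2·((z_{α/2} + z_β) / d)².
z_{α/2} + z_β = 2.326 + 1.036 = 3.362.
n = 2 × (3.362 / 0.797)² = 2 × 4.218² = 2 × 17.79 = 35.6.
Round up to the next whole participant.

n = 36 per group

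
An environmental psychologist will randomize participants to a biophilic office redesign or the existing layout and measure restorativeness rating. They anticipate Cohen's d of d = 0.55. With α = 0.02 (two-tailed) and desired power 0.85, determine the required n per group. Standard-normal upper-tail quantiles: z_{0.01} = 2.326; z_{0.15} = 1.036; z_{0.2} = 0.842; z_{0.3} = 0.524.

For two independent groups with equal n: n = 2·((z_{α/2} + z_β) / d)².
z_{α/2} + z_β = 2.326 + 1.036 = 3.362.
n = 2 × (3.362 / 0.55)² = 2 × 6.113² = 2 × 37.37 = 74.7.
Round up to the next whole participant.

n = 75 per group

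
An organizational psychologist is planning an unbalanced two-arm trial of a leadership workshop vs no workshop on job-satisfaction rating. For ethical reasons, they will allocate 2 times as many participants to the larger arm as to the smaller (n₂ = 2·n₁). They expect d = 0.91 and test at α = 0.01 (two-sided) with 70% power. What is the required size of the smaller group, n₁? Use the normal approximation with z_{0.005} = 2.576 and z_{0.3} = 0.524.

n₁ = 18

With allocation ratio k = n₂/n₁ = 2, Var(x̄₁−x̄₂) = σ²(1/n₁ + 1/(k·n₁)) = σ²·(k+1)/(k·n₁).
So n₁ = (1 + 1/k)·((z_{α/2} + z_β)/d)² = 1.500 × (3.100/0.91)².
n₁ = 1.500 × 11.60 = 17.4.
Round up: n₁ = 18, giving n₂ = 2 × 18 = 36.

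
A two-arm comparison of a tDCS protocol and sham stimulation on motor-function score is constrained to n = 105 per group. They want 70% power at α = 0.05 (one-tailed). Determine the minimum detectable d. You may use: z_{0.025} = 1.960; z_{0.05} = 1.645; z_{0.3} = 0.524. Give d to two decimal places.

For two independent groups of n = 105 each: d_min = (z_{α} + z_β)·√(2/n).
z-sum = 1.645 + 0.524 = 2.169.
d_min = 2.169 × √(2/105) = 2.169 × 0.1380 = 0.299.

d_min ≈ 0.30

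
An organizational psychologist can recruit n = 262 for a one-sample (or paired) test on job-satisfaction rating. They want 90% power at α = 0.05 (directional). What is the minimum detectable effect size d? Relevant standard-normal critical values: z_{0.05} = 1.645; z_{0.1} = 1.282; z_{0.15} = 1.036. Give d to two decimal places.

d_min ≈ 0.18

For a single sample (or paired design) of n = 262: d_min = (z_{α} + z_β)/√n.
z-sum = 1.645 + 1.282 = 2.927.
d_min = 2.927 / √262 = 2.927 / 16.186 = 0.181.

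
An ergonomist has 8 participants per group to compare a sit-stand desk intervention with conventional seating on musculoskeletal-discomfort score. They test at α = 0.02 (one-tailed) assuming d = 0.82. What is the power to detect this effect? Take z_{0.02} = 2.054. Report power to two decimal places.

power ≈ 0.34

For two equal groups, power = Φ(d·√(n/2) − z_{α}).
d·√(n/2) = 0.82 × √(8/2) = 0.82 × 2.000 = 1.640.
z_β = 1.640 − 2.054 = -0.414.
Power = Φ(-0.414) = 0.339.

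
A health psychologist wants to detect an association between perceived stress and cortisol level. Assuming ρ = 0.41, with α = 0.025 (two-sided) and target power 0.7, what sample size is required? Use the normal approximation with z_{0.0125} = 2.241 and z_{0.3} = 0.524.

Fisher's z: C = ½·ln((1+r)/(1−r)) = ½·ln(2.3898) = 0.4356.
n = ((z_{α/2} + z_β)/C)² + 3.
(2.241 + 0.524) / 0.4356 = 2.765 / 0.4356 = 6.348.
n = 6.348² + 3 = 40.29 + 3 = 43.3.
Round up.

n = 44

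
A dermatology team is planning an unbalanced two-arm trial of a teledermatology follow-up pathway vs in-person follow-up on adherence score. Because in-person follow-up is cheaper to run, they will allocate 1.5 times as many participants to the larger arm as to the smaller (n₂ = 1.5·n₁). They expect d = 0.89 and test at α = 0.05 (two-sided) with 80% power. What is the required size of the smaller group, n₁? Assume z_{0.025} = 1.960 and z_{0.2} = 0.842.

With allocation ratio k = n₂/n₁ = 1.5, Var(x̄₁−x̄₂) = σ²(1/n₁ + 1/(k·n₁)) = σ²·(k+1)/(k·n₁).
So n₁ = (1 + 1/k)·((z_{α/2} + z_β)/d)² = 1.667 × (2.802/0.89)².
n₁ = 1.667 × 9.91 = 16.5.
Round up: n₁ = 17, giving n₂ = ⌈1.5 × 17⌉ = ⌈25.5⌉ = 26.

n₁ = 17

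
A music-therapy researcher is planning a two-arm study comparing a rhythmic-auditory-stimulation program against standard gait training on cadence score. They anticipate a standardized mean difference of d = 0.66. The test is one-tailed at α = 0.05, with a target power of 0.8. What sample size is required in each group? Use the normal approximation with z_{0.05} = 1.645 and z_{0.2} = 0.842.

n = 29 per group

For two independent groups with equal n: n = 2·((z_{α} + z_β) / d)².
z_{α} + z_β = 1.645 + 0.842 = 2.487.
n = 2 × (2.487 / 0.66)² = 2 × 3.768² = 2 × 14.20 = 28.4.
Round up to the next whole participant.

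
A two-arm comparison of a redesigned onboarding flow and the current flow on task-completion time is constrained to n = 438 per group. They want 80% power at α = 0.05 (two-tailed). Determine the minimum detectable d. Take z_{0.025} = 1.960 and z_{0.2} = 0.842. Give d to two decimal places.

For two independent groups of n = 438 each: d_min = (z_{α/2} + z_β)·√(2/n).
z-sum = 1.960 + 0.842 = 2.802.
d_min = 2.802 × √(2/438) = 2.802 × 0.0676 = 0.189.

d_min ≈ 0.19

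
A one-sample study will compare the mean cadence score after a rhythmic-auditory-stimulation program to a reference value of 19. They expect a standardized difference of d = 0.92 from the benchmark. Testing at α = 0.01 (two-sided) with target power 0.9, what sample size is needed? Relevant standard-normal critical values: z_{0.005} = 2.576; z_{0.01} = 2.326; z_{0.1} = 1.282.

n = 18

For a one-sample test: n = ((z_{α/2} + z_β) / d)².
z_{α/2} + z_β = 2.576 + 1.282 = 3.858.
n = (3.858 / 0.92)² = 4.193² = 17.59.
Round up.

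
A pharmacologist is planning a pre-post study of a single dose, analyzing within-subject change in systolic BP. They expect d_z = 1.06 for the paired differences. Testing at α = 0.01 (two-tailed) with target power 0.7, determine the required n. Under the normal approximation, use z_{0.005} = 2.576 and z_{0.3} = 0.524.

n = 9 pairs

For a paired (one-sample on differences) test: n = ((z_{α/2} + z_β) / d)².
z_{α/2} + z_β = 2.576 + 0.524 = 3.100.
n = (3.100 / 1.06)² = 2.925² = 8.55.
Round up.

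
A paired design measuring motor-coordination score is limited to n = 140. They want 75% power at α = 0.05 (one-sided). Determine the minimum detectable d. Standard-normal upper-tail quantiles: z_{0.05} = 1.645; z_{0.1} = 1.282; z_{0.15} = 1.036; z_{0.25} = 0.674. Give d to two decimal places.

d_min ≈ 0.20

For a single sample (or paired design) of n = 140: d_min = (z_{α} + z_β)/√n.
z-sum = 1.645 + 0.674 = 2.319.
d_min = 2.319 / √140 = 2.319 / 11.832 = 0.196.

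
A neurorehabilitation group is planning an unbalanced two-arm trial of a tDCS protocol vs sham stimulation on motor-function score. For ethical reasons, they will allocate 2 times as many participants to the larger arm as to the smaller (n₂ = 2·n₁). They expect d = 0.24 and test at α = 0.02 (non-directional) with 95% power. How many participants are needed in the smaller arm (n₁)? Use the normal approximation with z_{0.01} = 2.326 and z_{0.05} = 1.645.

With allocation ratio k = n₂/n₁ = 2, Var(x̄₁−x̄₂) = σ²(1/n₁ + 1/(k·n₁)) = σ²·(k+1)/(k·n₁).
So n₁ = (1 + 1/k)·((z_{α/2} + z_β)/d)² = 1.500 × (3.971/0.24)².
n₁ = 1.500 × 273.76 = 410.6.
Round up: n₁ = 411, giving n₂ = 2 × 411 = 822.

n₁ = 411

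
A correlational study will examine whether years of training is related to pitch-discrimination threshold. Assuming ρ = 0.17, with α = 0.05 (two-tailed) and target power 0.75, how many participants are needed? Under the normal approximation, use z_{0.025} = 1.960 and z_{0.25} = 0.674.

Fisher's z: C = ½·ln((1+r)/(1−r)) = ½·ln(1.4096) = 0.1717.
n = ((z_{α/2} + z_β)/C)² + 3.
(1.960 + 0.674) / 0.1717 = 2.634 / 0.1717 = 15.341.
n = 15.341² + 3 = 235.34 + 3 = 238.3.
Round up.

n = 239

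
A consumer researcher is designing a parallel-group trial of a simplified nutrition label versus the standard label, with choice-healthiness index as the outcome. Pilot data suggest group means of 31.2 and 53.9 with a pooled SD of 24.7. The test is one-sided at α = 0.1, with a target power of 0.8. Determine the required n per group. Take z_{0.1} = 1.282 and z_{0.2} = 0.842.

n = 11 per group

Cohen's d = |M₁ − M₂| / SD_pooled = |31.2 − 53.9| / 24.7 = 22.7 / 24.7 = 0.919.
For two independent groups with equal n: n = 2·((z_{α} + z_β) / d)².
z_{α} + z_β = 1.282 + 0.842 = 2.124.
n = 2 × (2.124 / 0.919)² = 2 × 2.311² = 2 × 5.34 = 10.7.
Round up to the next whole participant.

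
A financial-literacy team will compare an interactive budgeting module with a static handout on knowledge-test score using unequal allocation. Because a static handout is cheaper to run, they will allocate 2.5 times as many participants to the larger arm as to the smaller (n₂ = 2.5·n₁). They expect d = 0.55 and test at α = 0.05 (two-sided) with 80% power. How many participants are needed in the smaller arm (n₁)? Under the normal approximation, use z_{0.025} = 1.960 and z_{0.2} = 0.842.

n₁ = 37

With allocation ratio k = n₂/n₁ = 2.5, Var(x̄₁−x̄₂) = σ²(1/n₁ + 1/(k·n₁)) = σ²·(k+1)/(k·n₁).
So n₁ = (1 + 1/k)·((z_{α/2} + z_β)/d)² = 1.400 × (2.802/0.55)².
n₁ = 1.400 × 25.95 = 36.3.
Round up: n₁ = 37, giving n₂ = ⌈2.5 × 37⌉ = ⌈92.5⌉ = 93.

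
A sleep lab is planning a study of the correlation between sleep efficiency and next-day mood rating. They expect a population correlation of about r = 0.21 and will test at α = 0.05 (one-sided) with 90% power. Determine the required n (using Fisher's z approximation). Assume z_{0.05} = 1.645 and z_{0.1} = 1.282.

n = 192

Fisher's z: C = ½·ln((1+r)/(1−r)) = ½·ln(1.5316) = 0.2132.
n = ((z_{α} + z_β)/C)² + 3.
(1.645 + 1.282) / 0.2132 = 2.927 / 0.2132 = 13.729.
n = 13.729² + 3 = 188.48 + 3 = 191.5.
Round up.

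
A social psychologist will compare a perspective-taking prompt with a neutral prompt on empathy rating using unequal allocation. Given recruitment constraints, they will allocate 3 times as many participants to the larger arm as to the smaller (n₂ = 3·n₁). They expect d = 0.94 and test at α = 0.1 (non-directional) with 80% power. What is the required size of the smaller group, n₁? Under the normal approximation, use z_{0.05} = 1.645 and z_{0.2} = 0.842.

With allocation ratio k = n₂/n₁ = 3, Var(x̄₁−x̄₂) = σ²(1/n₁ + 1/(k·n₁)) = σ²·(k+1)/(k·n₁).
So n₁ = (1 + 1/k)·((z_{α/2} + z_β)/d)² = 1.333 × (2.487/0.94)².
n₁ = 1.333 × 7.00 = 9.3.
Round up: n₁ = 10, giving n₂ = 3 × 10 = 30.

n₁ = 10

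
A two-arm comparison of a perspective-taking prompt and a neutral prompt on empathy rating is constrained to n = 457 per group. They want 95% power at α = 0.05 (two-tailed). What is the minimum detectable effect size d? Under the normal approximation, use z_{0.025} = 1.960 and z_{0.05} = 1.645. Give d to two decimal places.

d_min ≈ 0.24

For two independent groups of n = 457 each: d_min = (z_{α/2} + z_β)·√(2/n).
z-sum = 1.960 + 1.645 = 3.605.
d_min = 3.605 × √(2/457) = 3.605 × 0.0662 = 0.238.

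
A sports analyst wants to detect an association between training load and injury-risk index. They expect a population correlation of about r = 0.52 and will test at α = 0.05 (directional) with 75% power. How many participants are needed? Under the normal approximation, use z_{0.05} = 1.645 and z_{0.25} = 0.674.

n = 20

Fisher's z: C = ½·ln((1+r)/(1−r)) = ½·ln(3.1667) = 0.5763.
n = ((z_{α} + z_β)/C)² + 3.
(1.645 + 0.674) / 0.5763 = 2.319 / 0.5763 = 4.024.
n = 4.024² + 3 = 16.19 + 3 = 19.2.
Round up.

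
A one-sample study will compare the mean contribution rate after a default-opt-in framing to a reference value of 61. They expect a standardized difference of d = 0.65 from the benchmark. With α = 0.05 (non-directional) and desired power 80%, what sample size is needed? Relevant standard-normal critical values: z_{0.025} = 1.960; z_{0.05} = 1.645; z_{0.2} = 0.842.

For a one-sample test: n = ((z_{α/2} + z_β) / d)².
z_{α/2} + z_β = 1.960 + 0.842 = 2.802.
n = (2.802 / 0.65)² = 4.311² = 18.58.
Round up.

n = 19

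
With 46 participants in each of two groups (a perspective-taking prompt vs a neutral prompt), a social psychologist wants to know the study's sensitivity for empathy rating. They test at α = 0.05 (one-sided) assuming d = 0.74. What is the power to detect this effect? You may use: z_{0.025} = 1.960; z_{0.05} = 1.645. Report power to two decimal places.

For two equal groups, power = Φ(d·√(n/2) − z_{α}).
d·√(n/2) = 0.74 × √(46/2) = 0.74 × 4.796 = 3.549.
z_β = 3.549 − 1.645 = 1.904.
Power = Φ(1.904) = 0.972.

power ≈ 0.97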